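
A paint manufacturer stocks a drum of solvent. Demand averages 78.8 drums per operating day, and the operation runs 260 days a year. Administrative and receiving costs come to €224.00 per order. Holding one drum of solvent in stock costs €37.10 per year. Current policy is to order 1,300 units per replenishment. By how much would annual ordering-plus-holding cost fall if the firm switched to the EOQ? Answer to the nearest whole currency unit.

Annual demand D = 78.8 × 260 = 20,488.
EOQ = √(2DS/H) = √(2 × 20,488 × 224 / 37.1) ≈ 497.40.
Cost at Q* = (D/Q*)S + (Q*/2)H = √(2DSH) ≈ €18,453.37.
Cost at Q = 1,300: (20,488/1,300)×224 + (1,300/2)×37.1 = €3,530.24 + €24,115.00 = €27,645.24.
Excess = €27,645.24 − €18,453.37 = €9,191.87.

Extra cost ≈ €9,192 per year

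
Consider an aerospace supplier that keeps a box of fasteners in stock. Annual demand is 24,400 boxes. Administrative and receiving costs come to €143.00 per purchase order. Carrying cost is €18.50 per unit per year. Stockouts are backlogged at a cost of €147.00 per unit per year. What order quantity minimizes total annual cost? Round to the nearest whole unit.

Q* ≈ 652 boxes

With planned backorders, Q* = √(2DS/H) · √((H+B)/B).
√(2DS/H) = √(2 × 24,400 × 143 / 18.5) = 614.175.
√((H+B)/B) = √((18.5+147)/147) = 1.0611.
Q* ≈ 651.677.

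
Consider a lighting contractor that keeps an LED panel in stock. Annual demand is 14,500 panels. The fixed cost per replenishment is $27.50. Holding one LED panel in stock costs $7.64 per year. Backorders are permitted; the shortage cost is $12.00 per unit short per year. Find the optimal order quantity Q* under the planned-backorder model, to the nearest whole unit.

With planned backorders, Q* = √(2DS/H) · √((H+B)/B).
√(2DS/H) = √(2 × 14,500 × 27.5 / 7.64) = 323.086.
√((H+B)/B) = √((7.64+12)/12) = 1.2793.
Q* ≈ 413.332.

Q* ≈ 413 panels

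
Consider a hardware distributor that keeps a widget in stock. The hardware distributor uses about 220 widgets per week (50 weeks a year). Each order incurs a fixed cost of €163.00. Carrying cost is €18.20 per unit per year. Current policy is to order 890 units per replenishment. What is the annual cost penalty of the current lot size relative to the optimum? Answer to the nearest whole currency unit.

Extra cost ≈ €2,035 per year

Annual demand D = 220 × 50 = 11,000.
EOQ = √(2DS/H) = √(2 × 11,000 × 163 / 18.2) ≈ 443.88.
Cost at Q* = (D/Q*)S + (Q*/2)H = √(2DSH) ≈ €8,078.69.
Cost at Q = 890: (11,000/890)×163 + (890/2)×18.2 = €2,014.61 + €8,099.00 = €10,113.61.
Excess = €10,113.61 − €8,078.69 = €2,034.92.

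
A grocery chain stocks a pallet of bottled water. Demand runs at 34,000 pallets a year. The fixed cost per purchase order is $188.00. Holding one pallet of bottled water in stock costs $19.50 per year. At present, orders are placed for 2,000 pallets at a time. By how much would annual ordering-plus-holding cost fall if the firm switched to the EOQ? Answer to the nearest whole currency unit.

Extra cost ≈ $6,907 per year

EOQ = √(2DS/H) = √(2 × 34,000 × 188 / 19.5) ≈ 809.68.
Cost at Q* = (D/Q*)S + (Q*/2)H = √(2DSH) ≈ $15,788.86.
Cost at Q = 2,000: (34,000/2,000)×188 + (2,000/2)×19.5 = $3,196.00 + $19,500.00 = $22,696.00.
Excess = $22,696.00 − $15,788.86 = $6,907.14.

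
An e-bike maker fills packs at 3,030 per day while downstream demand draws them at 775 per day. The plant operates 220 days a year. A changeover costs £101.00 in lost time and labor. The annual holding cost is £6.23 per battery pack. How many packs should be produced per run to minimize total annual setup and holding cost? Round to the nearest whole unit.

Q* ≈ 2,725 packs

Annual demand D = 775 × 220 = 170,500.
Production build-up factor (1 − d/p) = 1 − 775/3,030 = 0.7442.
Q* = √(2DS / (H(1 − d/p))) = √(2 × 170,500 × 101 / (6.23 × 0.7442)).
= √(34,441,000 / 4.6365) ≈ 2725.473.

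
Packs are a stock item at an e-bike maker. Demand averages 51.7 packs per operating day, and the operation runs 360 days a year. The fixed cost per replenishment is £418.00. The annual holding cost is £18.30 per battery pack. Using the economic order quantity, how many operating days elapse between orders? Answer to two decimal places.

T ≈ 17.84 days

Annual demand D = 51.7 × 360 = 18,612.
Q* = √(2DS/H) = √(2 × 18,612 × 418 / 18.3) ≈ 922.09.
Cycle time = Q*/D × 360 = 922.09 / 18,612 × 360 ≈ 17.835 days.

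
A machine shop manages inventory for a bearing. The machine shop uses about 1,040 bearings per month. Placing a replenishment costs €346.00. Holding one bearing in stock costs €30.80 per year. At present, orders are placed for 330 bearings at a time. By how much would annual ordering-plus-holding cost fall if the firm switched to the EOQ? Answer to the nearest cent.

Annual demand D = 1,040 × 12 = 12,480.
EOQ = √(2DS/H) = √(2 × 12,480 × 346 / 30.8) ≈ 529.52.
Cost at Q* = (D/Q*)S + (Q*/2)H = √(2DSH) ≈ €16,309.31.
Cost at Q = 330: (12,480/330)×346 + (330/2)×30.8 = €13,085.09 + €5,082.00 = €18,167.09.
Excess = €18,167.09 − €16,309.31 = €1,857.78.

Extra cost ≈ €1,857.78 per year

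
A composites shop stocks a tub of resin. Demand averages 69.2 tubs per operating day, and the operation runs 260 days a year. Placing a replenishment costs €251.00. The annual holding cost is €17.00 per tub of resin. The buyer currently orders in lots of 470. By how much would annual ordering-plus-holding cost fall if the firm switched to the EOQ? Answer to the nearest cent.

Extra cost ≈ €1,212.22 per year

Annual demand D = 69.2 × 260 = 17,992.
EOQ = √(2DS/H) = √(2 × 17,992 × 251 / 17) ≈ 728.90.
Cost at Q* = (D/Q*)S + (Q*/2)H = √(2DSH) ≈ €12,391.28.
Cost at Q = 470: (17,992/470)×251 + (470/2)×17 = €9,608.49 + €3,995.00 = €13,603.49.
Excess = €13,603.49 − €12,391.28 = €1,212.22.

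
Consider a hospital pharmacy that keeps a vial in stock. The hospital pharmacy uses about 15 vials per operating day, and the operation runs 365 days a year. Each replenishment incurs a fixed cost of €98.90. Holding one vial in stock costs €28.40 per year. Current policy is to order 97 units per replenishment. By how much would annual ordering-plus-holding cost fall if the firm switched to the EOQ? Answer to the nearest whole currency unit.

Annual demand D = 15 × 365 = 5,475.
EOQ = √(2DS/H) = √(2 × 5,475 × 98.9 / 28.4) ≈ 195.27.
Cost at Q* = (D/Q*)S + (Q*/2)H = √(2DSH) ≈ €5,545.80.
Cost at Q = 97: (5,475/97)×98.9 + (97/2)×28.4 = €5,582.24 + €1,377.40 = €6,959.64.
Excess = €6,959.64 − €5,545.80 = €1,413.84.

Extra cost ≈ €1,414 per year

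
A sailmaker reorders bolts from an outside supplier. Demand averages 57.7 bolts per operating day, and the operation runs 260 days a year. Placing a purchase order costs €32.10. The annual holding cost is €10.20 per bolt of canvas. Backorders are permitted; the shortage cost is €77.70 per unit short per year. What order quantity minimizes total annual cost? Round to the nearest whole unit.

Annual demand D = 57.7 × 260 = 15,002.
With planned backorders, Q* = √(2DS/H) · √((H+B)/B).
√(2DS/H) = √(2 × 15,002 × 32.1 / 10.2) = 307.285.
√((H+B)/B) = √((10.2+77.7)/77.7) = 1.0636.
Q* ≈ 326.833.

Q* ≈ 327 bolts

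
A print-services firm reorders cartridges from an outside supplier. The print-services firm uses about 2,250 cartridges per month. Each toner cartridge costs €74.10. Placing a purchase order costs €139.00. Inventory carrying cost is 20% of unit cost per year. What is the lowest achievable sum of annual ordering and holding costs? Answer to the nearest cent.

Annual demand D = 2,250 × 12 = 27,000.
Holding cost H = 0.20 × €74.10 = €14.8200 per unit per year.
Q* = √(2DS/H) = √(2 × 27,000 × 139 / 14.82) ≈ 711.67.
At the optimum the two cost components are equal, so total cost = 2·(Q*/2)H = Q*·H.
Minimum total = √(2DSH) = √(2 × 27,000 × 139 × 14.82) ≈ 10546.986.

TC* ≈ €10,546.99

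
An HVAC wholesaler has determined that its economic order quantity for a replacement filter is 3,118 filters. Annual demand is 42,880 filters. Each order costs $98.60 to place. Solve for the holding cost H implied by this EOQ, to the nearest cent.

H ≈ $0.87

Squaring Q* = √(2DS/H) gives Q*² = 2DS/H.
From Q* = √(2DS/H): H = 2DS / Q*² = 2 × 42,880 × 98.6 / 3,118² = 0.8698.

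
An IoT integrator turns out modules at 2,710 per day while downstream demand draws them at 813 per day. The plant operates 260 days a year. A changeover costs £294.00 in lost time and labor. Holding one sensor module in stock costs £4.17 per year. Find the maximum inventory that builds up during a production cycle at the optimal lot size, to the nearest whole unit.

I_max ≈ 4,568 modules

Annual demand D = 813 × 260 = 211,380.
Production build-up factor (1 − d/p) = 1 − 813/2,710 = 0.7000.
Q* = √(2DS / (H(1 − d/p))) = √(2 × 211,380 × 294 / (4.17 × 0.7000)).
= √(124,291,440 / 2.919) ≈ 6525.346.
Maximum inventory = Q*(1 − d/p) = 6525.346 × 0.7000 ≈ 4567.742.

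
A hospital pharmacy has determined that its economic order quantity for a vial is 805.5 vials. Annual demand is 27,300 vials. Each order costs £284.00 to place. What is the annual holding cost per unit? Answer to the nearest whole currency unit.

H ≈ £24

The basic EOQ model gives Q* = √(2DS/H); rearrange for the unknown.
From Q* = √(2DS/H): H = 2DS / Q*² = 2 × 27,300 × 284 / 805.5² = 23.8990.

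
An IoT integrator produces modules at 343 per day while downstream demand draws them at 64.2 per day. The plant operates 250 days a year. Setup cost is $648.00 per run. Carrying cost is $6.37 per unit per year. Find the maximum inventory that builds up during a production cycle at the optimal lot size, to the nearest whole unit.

I_max ≈ 1,629 modules

Annual demand D = 64.2 × 250 = 16,050.
Production build-up factor (1 − d/p) = 1 − 64.2/343 = 0.8128.
Q* = √(2DS / (H(1 − d/p))) = √(2 × 16,050 × 648 / (6.37 × 0.8128)).
= √(20,800,800 / 5.1777) ≈ 2004.338.
Maximum inventory = Q*(1 − d/p) = 2004.338 × 0.8128 ≈ 1629.182.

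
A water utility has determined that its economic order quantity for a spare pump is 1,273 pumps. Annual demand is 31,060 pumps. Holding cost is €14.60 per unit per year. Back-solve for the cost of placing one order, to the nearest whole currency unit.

The basic EOQ model gives Q* = √(2DS/H); rearrange for the unknown.
From Q* = √(2DS/H): S = Q*²H / (2D) = 1,273² × 14.6 / (2 × 31,060) = 380.8713.

S ≈ €381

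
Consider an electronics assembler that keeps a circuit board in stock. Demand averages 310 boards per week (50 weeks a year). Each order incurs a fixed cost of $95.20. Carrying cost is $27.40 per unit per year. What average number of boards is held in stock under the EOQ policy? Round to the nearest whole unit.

Annual demand D = 310 × 50 = 15,500.
Q* = √(2DS/H) = √(2 × 15,500 × 95.2 / 27.4) ≈ 328.19.
Average inventory = Q*/2 ≈ 328.19 / 2 = 164.095.

Average inventory ≈ 164 boards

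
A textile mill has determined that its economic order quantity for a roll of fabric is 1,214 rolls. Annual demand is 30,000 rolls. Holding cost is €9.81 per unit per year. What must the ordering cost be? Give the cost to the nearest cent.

Squaring Q* = √(2DS/H) gives Q*² = 2DS/H.
From Q* = √(2DS/H): S = Q*²H / (2D) = 1,214² × 9.81 / (2 × 30,000) = 240.9656.

S ≈ €240.97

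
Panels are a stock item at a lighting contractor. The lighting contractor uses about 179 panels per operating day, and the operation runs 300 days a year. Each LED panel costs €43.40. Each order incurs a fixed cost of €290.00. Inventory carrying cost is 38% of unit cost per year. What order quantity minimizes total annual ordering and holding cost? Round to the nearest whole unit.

Annual demand D = 179 × 300 = 53,700.
Holding cost H = 0.38 × €43.40 = €16.4920 per unit per year.
EOQ = √(2DS / H) = √(2 × 53,700 × 290 / 16.492).
= √(31,146,000 / 16.492) = √1,888,552.0252 ≈ 1374.246.

Q* ≈ 1,374 panels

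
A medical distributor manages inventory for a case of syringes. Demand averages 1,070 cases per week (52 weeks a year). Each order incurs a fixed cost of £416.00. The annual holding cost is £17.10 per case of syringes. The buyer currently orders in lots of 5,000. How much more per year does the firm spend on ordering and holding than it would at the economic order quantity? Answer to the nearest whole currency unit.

Extra cost ≈ £19,244 per year

Annual demand D = 1,070 × 52 = 55,640.
EOQ = √(2DS/H) = √(2 × 55,640 × 416 / 17.1) ≈ 1645.35.
Cost at Q* = (D/Q*)S + (Q*/2)H = √(2DSH) ≈ £28,135.41.
Cost at Q = 5,000: (55,640/5,000)×416 + (5,000/2)×17.1 = £4,629.25 + £42,750.00 = £47,379.25.
Excess = £47,379.25 − £28,135.41 = £19,243.84.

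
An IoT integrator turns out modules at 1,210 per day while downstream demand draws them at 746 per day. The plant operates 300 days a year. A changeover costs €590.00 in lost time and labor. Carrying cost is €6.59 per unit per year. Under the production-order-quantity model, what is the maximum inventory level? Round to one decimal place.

Annual demand D = 746 × 300 = 223,800.
Production build-up factor (1 − d/p) = 1 − 746/1,210 = 0.3835.
Q* = √(2DS / (H(1 − d/p))) = √(2 × 223,800 × 590 / (6.59 × 0.3835)).
= √(264,084,000 / 2.5271) ≈ 10222.616.
Maximum inventory = Q*(1 − d/p) = 10222.616 × 0.3835 ≈ 3920.077.

I_max ≈ 3,920.1 modules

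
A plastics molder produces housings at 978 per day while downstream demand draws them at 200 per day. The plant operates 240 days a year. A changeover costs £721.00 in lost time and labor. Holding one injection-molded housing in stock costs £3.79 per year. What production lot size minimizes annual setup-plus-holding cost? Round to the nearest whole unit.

Q* ≈ 4,791 housings

Annual demand D = 200 × 240 = 48,000.
Production build-up factor (1 − d/p) = 1 − 200/978 = 0.7955.
Q* = √(2DS / (H(1 − d/p))) = √(2 × 48,000 × 721 / (3.79 × 0.7955)).
= √(69,216,000 / 3.0149) ≈ 4791.409.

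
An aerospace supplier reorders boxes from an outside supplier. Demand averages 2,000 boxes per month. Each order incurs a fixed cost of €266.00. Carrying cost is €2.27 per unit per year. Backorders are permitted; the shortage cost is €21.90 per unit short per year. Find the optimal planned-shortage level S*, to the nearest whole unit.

S* ≈ 234 boxes

Annual demand D = 2,000 × 12 = 24,000.
With planned backorders, Q* = √(2DS/H) · √((H+B)/B).
√(2DS/H) = √(2 × 24,000 × 266 / 2.27) = 2371.639.
√((H+B)/B) = √((2.27+21.9)/21.9) = 1.0505.
Q* ≈ 2491.522.
S* = Q* · H/(H+B) = 2491.522 × 2.27/24.17 ≈ 233.999.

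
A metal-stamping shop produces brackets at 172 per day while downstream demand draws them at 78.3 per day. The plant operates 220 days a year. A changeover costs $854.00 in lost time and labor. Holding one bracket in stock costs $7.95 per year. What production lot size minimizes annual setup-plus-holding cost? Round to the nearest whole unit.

Q* ≈ 2,606 brackets

Annual demand D = 78.3 × 220 = 17,226.
Production build-up factor (1 − d/p) = 1 − 78.3/172 = 0.5448.
Q* = √(2DS / (H(1 − d/p))) = √(2 × 17,226 × 854 / (7.95 × 0.5448)).
= √(29,422,008 / 4.3309) ≈ 2606.436.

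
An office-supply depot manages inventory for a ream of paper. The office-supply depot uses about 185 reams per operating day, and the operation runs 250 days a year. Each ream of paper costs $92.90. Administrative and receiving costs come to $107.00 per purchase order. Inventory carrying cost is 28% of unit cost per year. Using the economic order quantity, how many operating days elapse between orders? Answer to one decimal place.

Annual demand D = 185 × 250 = 46,250.
Holding cost H = 0.28 × $92.90 = $26.0120 per unit per year.
The optimal lot size = √(2DS/H) = √(2 × 46,250 × 107 / 26.012) ≈ 616.84.
Cycle time = Q*/D × 250 = 616.84 / 46,250 × 250 ≈ 3.334 days.

T ≈ 3.3 days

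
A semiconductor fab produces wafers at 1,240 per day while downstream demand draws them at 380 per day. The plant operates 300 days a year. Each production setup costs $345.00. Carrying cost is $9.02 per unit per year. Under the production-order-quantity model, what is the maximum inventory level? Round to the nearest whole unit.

Annual demand D = 380 × 300 = 114,000.
Production build-up factor (1 − d/p) = 1 − 380/1,240 = 0.6935.
Q* = √(2DS / (H(1 − d/p))) = √(2 × 114,000 × 345 / (9.02 × 0.6935)).
= √(78,660,000 / 6.2558) ≈ 3545.972.
Maximum inventory = Q*(1 − d/p) = 3545.972 × 0.6935 ≈ 2459.303.

I_max ≈ 2,459 wafers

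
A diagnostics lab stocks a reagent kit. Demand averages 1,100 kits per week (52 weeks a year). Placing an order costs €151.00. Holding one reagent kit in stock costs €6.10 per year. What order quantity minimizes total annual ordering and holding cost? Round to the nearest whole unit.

Q* ≈ 1,683 kits

Annual demand D = 1,100 × 52 = 57,200.
EOQ = √(2DS / H) = √(2 × 57,200 × 151 / 6.1).
= √(17,274,400 / 6.1) = √2,831,868.8525 ≈ 1682.816.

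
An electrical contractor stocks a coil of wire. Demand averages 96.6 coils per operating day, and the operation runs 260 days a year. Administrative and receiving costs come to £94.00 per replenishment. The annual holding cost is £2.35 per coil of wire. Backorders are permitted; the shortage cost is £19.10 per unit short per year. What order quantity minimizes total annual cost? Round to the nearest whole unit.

Annual demand D = 96.6 × 260 = 25,116.
With planned backorders, Q* = √(2DS/H) · √((H+B)/B).
√(2DS/H) = √(2 × 25,116 × 94 / 2.35) = 1417.491.
√((H+B)/B) = √((2.35+19.1)/19.1) = 1.0597.
Q* ≈ 1502.163.

Q* ≈ 1,502 coils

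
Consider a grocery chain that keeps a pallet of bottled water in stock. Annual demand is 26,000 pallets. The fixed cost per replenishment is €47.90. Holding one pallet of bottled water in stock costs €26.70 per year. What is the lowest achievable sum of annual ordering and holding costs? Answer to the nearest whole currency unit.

TC* ≈ €8,155

EOQ = √(2DS/H) = √(2 × 26,000 × 47.9 / 26.7) ≈ 305.43.
At the optimum the two cost components are equal, so total cost = 2·(Q*/2)H = Q*·H.
Minimum total = √(2DSH) = √(2 × 26,000 × 47.9 × 26.7) ≈ 8155.021.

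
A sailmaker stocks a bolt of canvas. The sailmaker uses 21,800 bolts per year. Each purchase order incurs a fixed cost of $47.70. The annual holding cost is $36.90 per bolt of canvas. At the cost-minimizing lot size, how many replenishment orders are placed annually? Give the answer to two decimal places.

The optimal lot size = √(2DS/H) = √(2 × 21,800 × 47.7 / 36.9) ≈ 237.40.
Orders per year = D / Q* = 21,800 / 237.40 ≈ 91.826.

N ≈ 91.83 orders per year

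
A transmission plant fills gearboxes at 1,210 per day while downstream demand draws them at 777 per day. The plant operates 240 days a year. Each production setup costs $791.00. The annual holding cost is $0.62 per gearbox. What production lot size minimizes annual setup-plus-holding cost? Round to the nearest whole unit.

Annual demand D = 777 × 240 = 186,480.
Production build-up factor (1 − d/p) = 1 − 777/1,210 = 0.3579.
Q* = √(2DS / (H(1 − d/p))) = √(2 × 186,480 × 791 / (0.62 × 0.3579)).
= √(295,011,360 / 0.2219) ≈ 36464.668.

Q* ≈ 36,465 gearboxes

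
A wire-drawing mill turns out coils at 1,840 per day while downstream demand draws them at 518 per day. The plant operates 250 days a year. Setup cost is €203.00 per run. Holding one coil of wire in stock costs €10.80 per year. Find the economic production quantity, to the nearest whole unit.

Annual demand D = 518 × 250 = 129,500.
Production build-up factor (1 − d/p) = 1 − 518/1,840 = 0.7185.
Q* = √(2DS / (H(1 − d/p))) = √(2 × 129,500 × 203 / (10.8 × 0.7185)).
= √(52,577,000 / 7.7596) ≈ 2603.030.

Q* ≈ 2,603 coils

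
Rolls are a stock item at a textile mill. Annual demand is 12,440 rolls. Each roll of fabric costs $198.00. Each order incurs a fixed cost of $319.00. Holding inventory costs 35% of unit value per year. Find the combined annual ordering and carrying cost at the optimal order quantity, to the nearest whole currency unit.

Holding cost H = 0.35 × $198.00 = $69.3000 per unit per year.
EOQ = √(2DS/H) = √(2 × 12,440 × 319 / 69.3) ≈ 338.42.
At Q*, ordering cost (D/Q*)S equals holding cost (Q*/2)H, each = √(DSH/2).
Minimum total = √(2DSH) = √(2 × 12,440 × 319 × 69.3) ≈ 23452.392.

TC* ≈ $23,452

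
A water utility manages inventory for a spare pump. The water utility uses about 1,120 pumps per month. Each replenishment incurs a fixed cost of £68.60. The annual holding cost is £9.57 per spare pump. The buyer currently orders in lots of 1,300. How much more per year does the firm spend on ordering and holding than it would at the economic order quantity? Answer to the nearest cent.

Annual demand D = 1,120 × 12 = 13,440.
EOQ = √(2DS/H) = √(2 × 13,440 × 68.6 / 9.57) ≈ 438.96.
Cost at Q* = (D/Q*)S + (Q*/2)H = √(2DSH) ≈ £4,200.81.
Cost at Q = 1,300: (13,440/1,300)×68.6 + (1,300/2)×9.57 = £709.22 + £6,220.50 = £6,929.72.
Excess = £6,929.72 − £4,200.81 = £2,728.91.

Extra cost ≈ £2,728.91 per year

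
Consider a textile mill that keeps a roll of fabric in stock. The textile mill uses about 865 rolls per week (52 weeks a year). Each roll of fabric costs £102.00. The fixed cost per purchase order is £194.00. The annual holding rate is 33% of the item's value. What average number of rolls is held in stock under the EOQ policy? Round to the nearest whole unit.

Average inventory ≈ 360 rolls

Annual demand D = 865 × 52 = 44,980.
Holding cost H = 0.33 × £102.00 = £33.6600 per unit per year.
EOQ = √(2DS/H) = √(2 × 44,980 × 194 / 33.66) ≈ 720.06.
Average inventory = Q*/2 ≈ 720.06 / 2 = 360.030.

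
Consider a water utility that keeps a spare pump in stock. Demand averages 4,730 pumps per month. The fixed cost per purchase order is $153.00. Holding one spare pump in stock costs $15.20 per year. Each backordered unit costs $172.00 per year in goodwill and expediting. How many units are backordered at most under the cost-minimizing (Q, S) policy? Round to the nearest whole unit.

Annual demand D = 4,730 × 12 = 56,760.
With planned backorders, Q* = √(2DS/H) · √((H+B)/B).
√(2DS/H) = √(2 × 56,760 × 153 / 15.2) = 1068.957.
√((H+B)/B) = √((15.2+172)/172) = 1.0433.
Q* ≈ 1115.190.
S* = Q* · H/(H+B) = 1115.190 × 15.2/187.2 ≈ 90.550.

S* ≈ 91 pumps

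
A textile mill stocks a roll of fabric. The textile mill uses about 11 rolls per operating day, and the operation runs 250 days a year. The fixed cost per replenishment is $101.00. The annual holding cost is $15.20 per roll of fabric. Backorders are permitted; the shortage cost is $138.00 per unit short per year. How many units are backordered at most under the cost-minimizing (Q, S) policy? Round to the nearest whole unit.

S* ≈ 20 rolls

Annual demand D = 11 × 250 = 2,750.
With planned backorders, Q* = √(2DS/H) · √((H+B)/B).
√(2DS/H) = √(2 × 2,750 × 101 / 15.2) = 191.170.
√((H+B)/B) = √((15.2+138)/138) = 1.0536.
Q* ≈ 201.423.
S* = Q* · H/(H+B) = 201.423 × 15.2/153.2 ≈ 19.985.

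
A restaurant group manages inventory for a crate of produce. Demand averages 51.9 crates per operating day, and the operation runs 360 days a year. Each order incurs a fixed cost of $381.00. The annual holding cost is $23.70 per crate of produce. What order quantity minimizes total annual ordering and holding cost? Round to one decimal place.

Annual demand D = 51.9 × 360 = 18,684.
EOQ = √(2DS / H) = √(2 × 18,684 × 381 / 23.7).
= √(14,237,208 / 23.7) = √600,726.0759 ≈ 775.065.

Q* ≈ 775.1 crates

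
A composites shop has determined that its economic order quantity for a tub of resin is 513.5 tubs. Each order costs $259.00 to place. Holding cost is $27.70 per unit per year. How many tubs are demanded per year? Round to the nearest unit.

D ≈ 14,100 tubs per year

Squaring Q* = √(2DS/H) gives Q*² = 2DS/H.
From Q* = √(2DS/H): D = Q*²H / (2S) = 513.5² × 27.7 / (2 × 259) = 14100.383.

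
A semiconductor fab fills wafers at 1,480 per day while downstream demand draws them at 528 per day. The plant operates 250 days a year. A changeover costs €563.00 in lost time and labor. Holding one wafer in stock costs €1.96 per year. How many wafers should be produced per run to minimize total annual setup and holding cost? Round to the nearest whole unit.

Annual demand D = 528 × 250 = 132,000.
Production build-up factor (1 − d/p) = 1 − 528/1,480 = 0.6432.
Q* = √(2DS / (H(1 − d/p))) = √(2 × 132,000 × 563 / (1.96 × 0.6432)).
= √(148,632,000 / 1.2608) ≈ 10857.767.

Q* ≈ 10,858 wafers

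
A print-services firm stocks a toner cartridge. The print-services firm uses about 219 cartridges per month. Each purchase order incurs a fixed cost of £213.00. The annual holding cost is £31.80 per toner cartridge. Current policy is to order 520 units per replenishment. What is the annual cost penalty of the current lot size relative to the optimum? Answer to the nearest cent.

Annual demand D = 219 × 12 = 2,628.
EOQ = √(2DS/H) = √(2 × 2,628 × 213 / 31.8) ≈ 187.63.
Cost at Q* = (D/Q*)S + (Q*/2)H = √(2DSH) ≈ £5,966.66.
Cost at Q = 520: (2,628/520)×213 + (520/2)×31.8 = £1,076.47 + £8,268.00 = £9,344.47.
Excess = £9,344.47 − £5,966.66 = £3,377.81.

Extra cost ≈ £3,377.81 per year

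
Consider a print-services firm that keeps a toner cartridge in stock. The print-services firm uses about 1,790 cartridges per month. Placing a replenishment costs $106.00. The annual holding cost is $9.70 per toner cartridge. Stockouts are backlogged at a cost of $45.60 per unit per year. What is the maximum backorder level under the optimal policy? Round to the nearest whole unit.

Annual demand D = 1,790 × 12 = 21,480.
With planned backorders, Q* = √(2DS/H) · √((H+B)/B).
√(2DS/H) = √(2 × 21,480 × 106 / 9.7) = 685.171.
√((H+B)/B) = √((9.7+45.6)/45.6) = 1.1012.
Q* ≈ 754.535.
S* = Q* · H/(H+B) = 754.535 × 9.7/55.3 ≈ 132.351.

S* ≈ 132 cartridges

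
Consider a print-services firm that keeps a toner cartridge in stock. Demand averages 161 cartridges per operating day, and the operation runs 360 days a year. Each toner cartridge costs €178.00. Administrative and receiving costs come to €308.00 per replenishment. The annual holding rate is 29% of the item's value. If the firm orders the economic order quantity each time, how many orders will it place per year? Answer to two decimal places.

N ≈ 69.69 orders per year

Annual demand D = 161 × 360 = 57,960.
Holding cost H = 0.29 × €178.00 = €51.6200 per unit per year.
Q* = √(2DS/H) = √(2 × 57,960 × 308 / 51.62) ≈ 831.66.
Orders per year = D / Q* = 57,960 / 831.66 ≈ 69.692.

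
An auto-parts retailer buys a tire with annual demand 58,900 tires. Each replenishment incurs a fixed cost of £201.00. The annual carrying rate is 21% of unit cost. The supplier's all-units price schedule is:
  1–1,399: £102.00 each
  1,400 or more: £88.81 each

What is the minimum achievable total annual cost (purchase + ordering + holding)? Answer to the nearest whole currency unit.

Holding cost per unit per year at price C is H = 0.21·C.
Evaluate total cost at each tier's feasible EOQ or, if the EOQ is below the tier, at the tier's minimum quantity.
EOQ at £102.00 = 1051.4 (feasible in tier 1): TC = 58,900×£102.00 + (58,900/1051.4)×201 + (1051.4/2)×0.21×£102.00 = £6,030,320.62.
EOQ at £88.81 = 1126.8 < 1400, so use break Q=1400: TC = 58,900×£88.81 + (58,900/1400.0)×201 + (1400.0/2)×0.21×£88.81 = £5,252,420.43.
Lowest total cost among the candidates is at Q = 1400.0.

TC* ≈ £5,252,420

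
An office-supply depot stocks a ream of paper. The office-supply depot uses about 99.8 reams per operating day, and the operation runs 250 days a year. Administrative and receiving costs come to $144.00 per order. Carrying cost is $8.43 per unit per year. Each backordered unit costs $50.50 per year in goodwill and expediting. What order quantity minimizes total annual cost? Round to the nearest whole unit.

Annual demand D = 99.8 × 250 = 24,950.
With planned backorders, Q* = √(2DS/H) · √((H+B)/B).
√(2DS/H) = √(2 × 24,950 × 144 / 8.43) = 923.247.
√((H+B)/B) = √((8.43+50.5)/50.5) = 1.0802.
Q* ≈ 997.333.

Q* ≈ 997 reams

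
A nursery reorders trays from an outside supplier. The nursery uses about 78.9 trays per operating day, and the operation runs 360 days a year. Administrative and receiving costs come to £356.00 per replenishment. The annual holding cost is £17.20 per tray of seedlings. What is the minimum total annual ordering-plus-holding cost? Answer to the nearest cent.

Annual demand D = 78.9 × 360 = 28,404.
Q* = √(2DS/H) = √(2 × 28,404 × 356 / 17.2) ≈ 1084.34.
At the optimum the two cost components are equal, so total cost = 2·(Q*/2)H = Q*·H.
Minimum total = √(2DSH) = √(2 × 28,404 × 356 × 17.2) ≈ 18650.650.

TC* ≈ £18,650.65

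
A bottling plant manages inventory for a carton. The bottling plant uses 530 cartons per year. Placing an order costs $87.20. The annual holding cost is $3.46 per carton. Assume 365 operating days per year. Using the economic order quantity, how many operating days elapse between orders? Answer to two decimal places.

T ≈ 112.56 days

EOQ = √(2DS/H) = √(2 × 530 × 87.2 / 3.46) ≈ 163.45.
Cycle time = Q*/D × 365 = 163.45 / 530 × 365 ≈ 112.562 days.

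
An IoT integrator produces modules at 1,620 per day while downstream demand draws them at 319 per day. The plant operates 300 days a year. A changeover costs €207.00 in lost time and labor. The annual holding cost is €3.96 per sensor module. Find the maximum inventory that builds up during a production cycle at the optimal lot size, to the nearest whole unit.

Annual demand D = 319 × 300 = 95,700.
Production build-up factor (1 − d/p) = 1 − 319/1,620 = 0.8031.
Q* = √(2DS / (H(1 − d/p))) = √(2 × 95,700 × 207 / (3.96 × 0.8031)).
= √(39,619,800 / 3.1802) ≈ 3529.616.
Maximum inventory = Q*(1 − d/p) = 3529.616 × 0.8031 ≈ 2834.586.

I_max ≈ 2,835 modules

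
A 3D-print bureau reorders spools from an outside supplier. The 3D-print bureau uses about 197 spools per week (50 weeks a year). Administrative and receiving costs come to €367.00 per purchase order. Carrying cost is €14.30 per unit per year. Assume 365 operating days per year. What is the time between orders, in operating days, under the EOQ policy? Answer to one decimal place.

T ≈ 26.3 days

Annual demand D = 197 × 50 = 9,850.
Q* = √(2DS/H) = √(2 × 9,850 × 367 / 14.3) ≈ 711.05.
Cycle time = Q*/D × 365 = 711.05 / 9,850 × 365 ≈ 26.348 days.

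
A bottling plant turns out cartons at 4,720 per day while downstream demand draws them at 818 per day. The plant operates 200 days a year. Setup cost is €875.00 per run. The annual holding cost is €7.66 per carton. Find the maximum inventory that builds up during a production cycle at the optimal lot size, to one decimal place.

I_max ≈ 5,558.6 cartons

Annual demand D = 818 × 200 = 163,600.
Production build-up factor (1 − d/p) = 1 − 818/4,720 = 0.8267.
Q* = √(2DS / (H(1 − d/p))) = √(2 × 163,600 × 875 / (7.66 × 0.8267)).
= √(286,300,000 / 6.3325) ≈ 6723.937.
Maximum inventory = Q*(1 − d/p) = 6723.937 × 0.8267 ≈ 5558.645.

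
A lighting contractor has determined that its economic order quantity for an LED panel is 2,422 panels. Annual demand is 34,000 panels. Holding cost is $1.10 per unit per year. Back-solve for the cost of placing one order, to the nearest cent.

The basic EOQ model gives Q* = √(2DS/H); rearrange for the unknown.
From Q* = √(2DS/H): S = Q*²H / (2D) = 2,422² × 1.1 / (2 × 34,000) = 94.8925.

S ≈ $94.89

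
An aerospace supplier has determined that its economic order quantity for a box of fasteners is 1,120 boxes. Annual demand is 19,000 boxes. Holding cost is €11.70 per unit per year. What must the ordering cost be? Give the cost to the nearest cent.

Squaring Q* = √(2DS/H) gives Q*² = 2DS/H.
From Q* = √(2DS/H): S = Q*²H / (2D) = 1,120² × 11.7 / (2 × 19,000) = 386.2232.

S ≈ €386.22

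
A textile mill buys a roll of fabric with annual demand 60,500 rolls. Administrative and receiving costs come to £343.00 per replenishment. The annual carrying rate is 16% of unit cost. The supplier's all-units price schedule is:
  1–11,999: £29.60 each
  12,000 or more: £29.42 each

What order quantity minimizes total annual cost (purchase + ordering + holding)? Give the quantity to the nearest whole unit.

Holding cost per unit per year at price C is H = 0.16·C.
Candidates are each tier's EOQ (if it falls in that tier) and each price-break quantity.
EOQ at £29.60 = 2960.3 (feasible in tier 1): TC = 60,500×£29.60 + (60,500/2960.3)×343 + (2960.3/2)×0.16×£29.60 = £1,804,819.92.
EOQ at £29.42 = 2969.3 < 12000, so use break Q=12000: TC = 60,500×£29.42 + (60,500/12000.0)×343 + (12000.0/2)×0.16×£29.42 = £1,809,882.49.
Lowest total cost is £1,804,819.92 at Q = 2960.3.

Q* ≈ 2,960 rolls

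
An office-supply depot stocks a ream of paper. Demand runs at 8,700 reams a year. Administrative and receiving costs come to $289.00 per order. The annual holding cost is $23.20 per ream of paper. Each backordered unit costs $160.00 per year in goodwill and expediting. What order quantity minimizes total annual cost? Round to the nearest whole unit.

With planned backorders, Q* = √(2DS/H) · √((H+B)/B).
√(2DS/H) = √(2 × 8,700 × 289 / 23.2) = 465.564.
√((H+B)/B) = √((23.2+160)/160) = 1.0700.
Q* ≈ 498.175.

Q* ≈ 498 reams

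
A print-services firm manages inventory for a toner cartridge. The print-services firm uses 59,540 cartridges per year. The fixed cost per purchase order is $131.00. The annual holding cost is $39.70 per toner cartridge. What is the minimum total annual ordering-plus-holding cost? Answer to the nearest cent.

TC* ≈ $24,885.73

Q* = √(2DS/H) = √(2 × 59,540 × 131 / 39.7) ≈ 626.84.
At the optimum the two cost components are equal, so total cost = 2·(Q*/2)H = Q*·H.
Minimum total = √(2DSH) = √(2 × 59,540 × 131 × 39.7) ≈ 24885.726.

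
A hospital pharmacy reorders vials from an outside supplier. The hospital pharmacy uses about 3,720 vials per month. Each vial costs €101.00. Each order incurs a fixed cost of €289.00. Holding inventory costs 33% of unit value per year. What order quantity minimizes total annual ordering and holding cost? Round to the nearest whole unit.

Annual demand D = 3,720 × 12 = 44,640.
Holding cost H = 0.33 × €101.00 = €33.3300 per unit per year.
EOQ = √(2DS / H) = √(2 × 44,640 × 289 / 33.33).
= √(25,801,920 / 33.33) = √774,135.0135 ≈ 879.849.

Q* ≈ 880 vials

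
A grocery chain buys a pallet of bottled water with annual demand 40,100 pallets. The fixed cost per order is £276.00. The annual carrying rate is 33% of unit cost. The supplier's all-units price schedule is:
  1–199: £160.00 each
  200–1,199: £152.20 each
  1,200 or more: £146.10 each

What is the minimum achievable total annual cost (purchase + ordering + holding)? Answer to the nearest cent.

Holding cost per unit per year at price C is H = 0.33·C.
For each price level, check whether its EOQ is feasible; otherwise the best quantity at that price is the breakpoint.
Tier 1 (£160.00): EOQ = 647.5 exceeds tier's upper bound 199, so this tier is dominated.
EOQ at £152.20 = 663.9 (feasible in tier 2): TC = 40,100×£152.20 + (40,100/663.9)×276 + (663.9/2)×0.33×£152.20 = £6,136,563.10.
EOQ at £146.10 = 677.6 < 1200, so use break Q=1200: TC = 40,100×£146.10 + (40,100/1200.0)×276 + (1200.0/2)×0.33×£146.10 = £5,896,760.80.
Lowest total cost among the candidates is at Q = 1200.0.

TC* ≈ £5,896,760.80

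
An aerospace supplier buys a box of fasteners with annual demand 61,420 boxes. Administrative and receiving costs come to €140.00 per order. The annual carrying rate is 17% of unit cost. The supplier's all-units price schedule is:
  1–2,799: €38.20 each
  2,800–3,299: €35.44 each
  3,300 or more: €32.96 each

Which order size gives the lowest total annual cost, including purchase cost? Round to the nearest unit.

Q* ≈ 3,300 boxes

Holding cost per unit per year at price C is H = 0.17·C.
Candidates are each tier's EOQ (if it falls in that tier) and each price-break quantity.
EOQ at €38.20 = 1627.3 (feasible in tier 1): TC = 61,420×€38.20 + (61,420/1627.3)×140 + (1627.3/2)×0.17×€38.20 = €2,356,811.93.
EOQ at €35.44 = 1689.5 < 2800, so use break Q=2800: TC = 61,420×€35.44 + (61,420/2800.0)×140 + (2800.0/2)×0.17×€35.44 = €2,188,230.52.
EOQ at €32.96 = 1751.9 < 3300, so use break Q=3300: TC = 61,420×€32.96 + (61,420/3300.0)×140 + (3300.0/2)×0.17×€32.96 = €2,036,254.18.
Lowest total cost is €2,036,254.18 at Q = 3300.0.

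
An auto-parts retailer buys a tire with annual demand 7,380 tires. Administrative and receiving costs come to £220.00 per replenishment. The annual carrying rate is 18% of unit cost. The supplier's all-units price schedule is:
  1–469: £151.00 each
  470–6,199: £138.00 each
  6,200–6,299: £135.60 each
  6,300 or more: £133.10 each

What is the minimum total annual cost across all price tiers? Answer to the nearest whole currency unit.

Holding cost per unit per year at price C is H = 0.18·C.
For each price level, check whether its EOQ is feasible; otherwise the best quantity at that price is the breakpoint.
EOQ at £151.00 = 345.6 (feasible in tier 1): TC = 7,380×£151.00 + (7,380/345.6)×220 + (345.6/2)×0.18×£151.00 = £1,123,774.62.
EOQ at £138.00 = 361.6 < 470, so use break Q=470: TC = 7,380×£138.00 + (7,380/470.0)×220 + (470.0/2)×0.18×£138.00 = £1,027,731.87.
EOQ at £135.60 = 364.7 < 6200, so use break Q=6200: TC = 7,380×£135.60 + (7,380/6200.0)×220 + (6200.0/2)×0.18×£135.60 = £1,076,654.67.
EOQ at £133.10 = 368.2 < 6300, so use break Q=6300: TC = 7,380×£133.10 + (7,380/6300.0)×220 + (6300.0/2)×0.18×£133.10 = £1,058,003.41.
Lowest total cost among the candidates is at Q = 470.0.

TC* ≈ £1,027,732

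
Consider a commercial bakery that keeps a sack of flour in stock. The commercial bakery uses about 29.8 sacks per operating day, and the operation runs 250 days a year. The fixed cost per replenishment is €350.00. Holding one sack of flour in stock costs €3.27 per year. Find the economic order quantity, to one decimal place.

Q* ≈ 1,262.9 sacks

Annual demand D = 29.8 × 250 = 7,450.
EOQ = √(2DS / H) = √(2 × 7,450 × 350 / 3.27).
= √(5,215,000 / 3.27) = √1,594,801.2232 ≈ 1262.854.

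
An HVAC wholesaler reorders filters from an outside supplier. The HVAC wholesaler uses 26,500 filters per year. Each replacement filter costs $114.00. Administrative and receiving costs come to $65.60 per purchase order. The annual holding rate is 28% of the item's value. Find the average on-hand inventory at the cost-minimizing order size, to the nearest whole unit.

Average inventory ≈ 165 filters

Holding cost H = 0.28 × $114.00 = $31.9200 per unit per year.
Q* = √(2DS/H) = √(2 × 26,500 × 65.6 / 31.92) ≈ 330.03.
Average inventory = Q*/2 ≈ 330.03 / 2 = 165.017.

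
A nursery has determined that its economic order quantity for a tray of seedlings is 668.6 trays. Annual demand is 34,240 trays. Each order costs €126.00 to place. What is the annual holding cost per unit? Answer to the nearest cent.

H ≈ €19.30

Squaring Q* = √(2DS/H) gives Q*² = 2DS/H.
From Q* = √(2DS/H): H = 2DS / Q*² = 2 × 34,240 × 126 / 668.6² = 19.3020.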